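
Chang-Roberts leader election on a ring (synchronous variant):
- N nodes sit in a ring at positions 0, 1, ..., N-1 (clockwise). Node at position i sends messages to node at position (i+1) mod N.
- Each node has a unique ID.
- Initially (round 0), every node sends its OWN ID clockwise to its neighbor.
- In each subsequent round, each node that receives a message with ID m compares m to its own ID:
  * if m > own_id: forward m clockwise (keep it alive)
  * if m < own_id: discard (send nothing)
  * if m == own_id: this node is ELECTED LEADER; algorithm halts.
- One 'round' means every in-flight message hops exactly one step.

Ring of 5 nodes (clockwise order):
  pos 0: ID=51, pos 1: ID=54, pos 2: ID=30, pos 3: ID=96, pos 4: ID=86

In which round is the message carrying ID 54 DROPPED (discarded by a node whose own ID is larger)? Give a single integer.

Round 1: pos1(id54) recv 51: drop; pos2(id30) recv 54: fwd; pos3(id96) recv 30: drop; pos4(id86) recv 96: fwd; pos0(id51) recv 86: fwd
Round 2: pos3(id96) recv 54: drop; pos0(id51) recv 96: fwd; pos1(id54) recv 86: fwd
Round 3: pos1(id54) recv 96: fwd; pos2(id30) recv 86: fwd
Round 4: pos2(id30) recv 96: fwd; pos3(id96) recv 86: drop
Round 5: pos3(id96) recv 96: ELECTED
Message ID 54 originates at pos 1; dropped at pos 3 in round 2

Answer: 2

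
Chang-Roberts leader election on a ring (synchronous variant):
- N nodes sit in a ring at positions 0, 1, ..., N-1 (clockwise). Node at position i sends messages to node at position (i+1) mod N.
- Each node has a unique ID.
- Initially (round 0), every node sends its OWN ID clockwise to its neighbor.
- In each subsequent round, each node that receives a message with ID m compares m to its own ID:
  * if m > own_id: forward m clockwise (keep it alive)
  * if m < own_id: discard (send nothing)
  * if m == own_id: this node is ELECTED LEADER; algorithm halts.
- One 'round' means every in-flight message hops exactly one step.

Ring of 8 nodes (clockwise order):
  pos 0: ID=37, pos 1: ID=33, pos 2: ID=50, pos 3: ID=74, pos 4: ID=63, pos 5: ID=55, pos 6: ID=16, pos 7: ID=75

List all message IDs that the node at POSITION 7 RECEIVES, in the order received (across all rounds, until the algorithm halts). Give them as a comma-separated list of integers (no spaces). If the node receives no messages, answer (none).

Round 1: pos1(id33) recv 37: fwd; pos2(id50) recv 33: drop; pos3(id74) recv 50: drop; pos4(id63) recv 74: fwd; pos5(id55) recv 63: fwd; pos6(id16) recv 55: fwd; pos7(id75) recv 16: drop; pos0(id37) recv 75: fwd
Round 2: pos2(id50) recv 37: drop; pos5(id55) recv 74: fwd; pos6(id16) recv 63: fwd; pos7(id75) recv 55: drop; pos1(id33) recv 75: fwd
Round 3: pos6(id16) recv 74: fwd; pos7(id75) recv 63: drop; pos2(id50) recv 75: fwd
Round 4: pos7(id75) recv 74: drop; pos3(id74) recv 75: fwd
Round 5: pos4(id63) recv 75: fwd
Round 6: pos5(id55) recv 75: fwd
Round 7: pos6(id16) recv 75: fwd
Round 8: pos7(id75) recv 75: ELECTED

Answer: 16,55,63,74,75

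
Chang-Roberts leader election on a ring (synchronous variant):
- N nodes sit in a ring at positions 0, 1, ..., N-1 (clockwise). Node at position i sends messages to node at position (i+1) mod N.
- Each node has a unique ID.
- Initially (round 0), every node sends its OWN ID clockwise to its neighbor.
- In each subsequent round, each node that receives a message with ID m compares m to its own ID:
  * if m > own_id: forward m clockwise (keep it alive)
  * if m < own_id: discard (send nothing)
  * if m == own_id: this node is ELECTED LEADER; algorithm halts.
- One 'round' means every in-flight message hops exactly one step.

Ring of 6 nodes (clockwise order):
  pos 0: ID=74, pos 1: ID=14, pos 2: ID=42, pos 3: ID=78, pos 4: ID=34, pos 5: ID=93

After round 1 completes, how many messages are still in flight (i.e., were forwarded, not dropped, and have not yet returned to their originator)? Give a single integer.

Answer: 3

Derivation:
Round 1: pos1(id14) recv 74: fwd; pos2(id42) recv 14: drop; pos3(id78) recv 42: drop; pos4(id34) recv 78: fwd; pos5(id93) recv 34: drop; pos0(id74) recv 93: fwd
After round 1: 3 messages still in flight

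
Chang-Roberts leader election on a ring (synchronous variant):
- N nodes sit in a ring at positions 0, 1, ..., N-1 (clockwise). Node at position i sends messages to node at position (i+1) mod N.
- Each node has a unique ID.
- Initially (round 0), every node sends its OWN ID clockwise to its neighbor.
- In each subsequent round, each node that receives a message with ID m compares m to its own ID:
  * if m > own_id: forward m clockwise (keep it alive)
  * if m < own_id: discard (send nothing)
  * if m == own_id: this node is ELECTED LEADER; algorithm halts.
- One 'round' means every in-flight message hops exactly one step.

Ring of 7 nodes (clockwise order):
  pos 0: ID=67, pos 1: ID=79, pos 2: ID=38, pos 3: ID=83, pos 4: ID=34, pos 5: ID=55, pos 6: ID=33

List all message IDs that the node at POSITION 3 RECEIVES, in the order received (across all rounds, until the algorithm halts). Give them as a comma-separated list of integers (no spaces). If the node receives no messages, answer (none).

Round 1: pos1(id79) recv 67: drop; pos2(id38) recv 79: fwd; pos3(id83) recv 38: drop; pos4(id34) recv 83: fwd; pos5(id55) recv 34: drop; pos6(id33) recv 55: fwd; pos0(id67) recv 33: drop
Round 2: pos3(id83) recv 79: drop; pos5(id55) recv 83: fwd; pos0(id67) recv 55: drop
Round 3: pos6(id33) recv 83: fwd
Round 4: pos0(id67) recv 83: fwd
Round 5: pos1(id79) recv 83: fwd
Round 6: pos2(id38) recv 83: fwd
Round 7: pos3(id83) recv 83: ELECTED

Answer: 38,79,83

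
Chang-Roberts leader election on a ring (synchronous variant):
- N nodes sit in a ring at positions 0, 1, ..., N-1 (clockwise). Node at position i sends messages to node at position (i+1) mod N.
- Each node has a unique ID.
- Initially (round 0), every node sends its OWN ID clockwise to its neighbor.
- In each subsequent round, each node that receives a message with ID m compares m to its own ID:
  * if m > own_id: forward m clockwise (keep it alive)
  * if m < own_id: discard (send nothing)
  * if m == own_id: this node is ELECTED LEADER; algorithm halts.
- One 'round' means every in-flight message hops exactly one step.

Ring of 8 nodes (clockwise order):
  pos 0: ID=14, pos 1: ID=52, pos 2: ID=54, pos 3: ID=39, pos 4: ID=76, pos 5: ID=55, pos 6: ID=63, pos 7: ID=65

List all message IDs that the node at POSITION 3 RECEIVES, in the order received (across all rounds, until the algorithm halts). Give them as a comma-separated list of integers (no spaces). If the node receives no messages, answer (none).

Round 1: pos1(id52) recv 14: drop; pos2(id54) recv 52: drop; pos3(id39) recv 54: fwd; pos4(id76) recv 39: drop; pos5(id55) recv 76: fwd; pos6(id63) recv 55: drop; pos7(id65) recv 63: drop; pos0(id14) recv 65: fwd
Round 2: pos4(id76) recv 54: drop; pos6(id63) recv 76: fwd; pos1(id52) recv 65: fwd
Round 3: pos7(id65) recv 76: fwd; pos2(id54) recv 65: fwd
Round 4: pos0(id14) recv 76: fwd; pos3(id39) recv 65: fwd
Round 5: pos1(id52) recv 76: fwd; pos4(id76) recv 65: drop
Round 6: pos2(id54) recv 76: fwd
Round 7: pos3(id39) recv 76: fwd
Round 8: pos4(id76) recv 76: ELECTED

Answer: 54,65,76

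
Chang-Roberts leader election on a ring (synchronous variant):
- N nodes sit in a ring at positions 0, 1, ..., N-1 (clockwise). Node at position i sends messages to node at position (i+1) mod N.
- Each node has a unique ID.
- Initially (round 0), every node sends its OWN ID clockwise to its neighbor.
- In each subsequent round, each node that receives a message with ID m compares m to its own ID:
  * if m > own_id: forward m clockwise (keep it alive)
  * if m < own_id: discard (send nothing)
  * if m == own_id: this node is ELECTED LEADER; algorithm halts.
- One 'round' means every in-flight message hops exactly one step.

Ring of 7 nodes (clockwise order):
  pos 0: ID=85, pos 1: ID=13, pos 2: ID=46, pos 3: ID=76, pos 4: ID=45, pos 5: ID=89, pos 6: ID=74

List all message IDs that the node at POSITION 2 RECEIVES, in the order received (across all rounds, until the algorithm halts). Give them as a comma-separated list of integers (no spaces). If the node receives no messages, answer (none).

Answer: 13,85,89

Derivation:
Round 1: pos1(id13) recv 85: fwd; pos2(id46) recv 13: drop; pos3(id76) recv 46: drop; pos4(id45) recv 76: fwd; pos5(id89) recv 45: drop; pos6(id74) recv 89: fwd; pos0(id85) recv 74: drop
Round 2: pos2(id46) recv 85: fwd; pos5(id89) recv 76: drop; pos0(id85) recv 89: fwd
Round 3: pos3(id76) recv 85: fwd; pos1(id13) recv 89: fwd
Round 4: pos4(id45) recv 85: fwd; pos2(id46) recv 89: fwd
Round 5: pos5(id89) recv 85: drop; pos3(id76) recv 89: fwd
Round 6: pos4(id45) recv 89: fwd
Round 7: pos5(id89) recv 89: ELECTED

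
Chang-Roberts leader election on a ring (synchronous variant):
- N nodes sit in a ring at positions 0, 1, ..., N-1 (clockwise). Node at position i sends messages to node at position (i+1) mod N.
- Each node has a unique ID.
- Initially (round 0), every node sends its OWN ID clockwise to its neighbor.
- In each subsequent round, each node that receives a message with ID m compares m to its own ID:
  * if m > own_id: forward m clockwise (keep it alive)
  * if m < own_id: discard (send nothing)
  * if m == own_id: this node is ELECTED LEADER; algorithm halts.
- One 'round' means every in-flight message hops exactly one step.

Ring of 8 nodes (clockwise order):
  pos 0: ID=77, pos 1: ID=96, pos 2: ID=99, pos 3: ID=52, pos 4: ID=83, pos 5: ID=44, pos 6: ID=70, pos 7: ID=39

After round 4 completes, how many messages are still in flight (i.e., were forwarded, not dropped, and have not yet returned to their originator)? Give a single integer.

Answer: 2

Derivation:
Round 1: pos1(id96) recv 77: drop; pos2(id99) recv 96: drop; pos3(id52) recv 99: fwd; pos4(id83) recv 52: drop; pos5(id44) recv 83: fwd; pos6(id70) recv 44: drop; pos7(id39) recv 70: fwd; pos0(id77) recv 39: drop
Round 2: pos4(id83) recv 99: fwd; pos6(id70) recv 83: fwd; pos0(id77) recv 70: drop
Round 3: pos5(id44) recv 99: fwd; pos7(id39) recv 83: fwd
Round 4: pos6(id70) recv 99: fwd; pos0(id77) recv 83: fwd
After round 4: 2 messages still in flight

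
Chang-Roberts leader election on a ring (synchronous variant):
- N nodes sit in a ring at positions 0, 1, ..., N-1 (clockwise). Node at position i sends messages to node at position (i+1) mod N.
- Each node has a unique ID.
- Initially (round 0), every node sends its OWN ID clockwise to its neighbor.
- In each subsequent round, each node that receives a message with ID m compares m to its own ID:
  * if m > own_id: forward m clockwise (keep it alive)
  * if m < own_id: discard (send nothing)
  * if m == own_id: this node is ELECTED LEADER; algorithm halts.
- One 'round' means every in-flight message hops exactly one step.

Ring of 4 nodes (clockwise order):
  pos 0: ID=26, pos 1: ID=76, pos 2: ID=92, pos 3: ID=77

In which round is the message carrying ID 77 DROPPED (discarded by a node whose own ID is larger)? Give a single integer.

Answer: 3

Derivation:
Round 1: pos1(id76) recv 26: drop; pos2(id92) recv 76: drop; pos3(id77) recv 92: fwd; pos0(id26) recv 77: fwd
Round 2: pos0(id26) recv 92: fwd; pos1(id76) recv 77: fwd
Round 3: pos1(id76) recv 92: fwd; pos2(id92) recv 77: drop
Round 4: pos2(id92) recv 92: ELECTED
Message ID 77 originates at pos 3; dropped at pos 2 in round 3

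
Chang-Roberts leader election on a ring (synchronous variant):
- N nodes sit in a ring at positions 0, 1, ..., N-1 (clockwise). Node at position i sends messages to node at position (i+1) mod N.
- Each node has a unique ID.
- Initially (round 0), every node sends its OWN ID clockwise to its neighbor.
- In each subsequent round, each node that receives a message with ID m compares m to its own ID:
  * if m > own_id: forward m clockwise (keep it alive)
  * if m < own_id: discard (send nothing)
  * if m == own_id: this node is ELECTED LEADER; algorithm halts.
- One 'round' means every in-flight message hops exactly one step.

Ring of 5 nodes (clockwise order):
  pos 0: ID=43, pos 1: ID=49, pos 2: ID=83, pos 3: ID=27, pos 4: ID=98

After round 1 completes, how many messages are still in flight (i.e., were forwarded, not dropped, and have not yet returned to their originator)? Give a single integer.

Round 1: pos1(id49) recv 43: drop; pos2(id83) recv 49: drop; pos3(id27) recv 83: fwd; pos4(id98) recv 27: drop; pos0(id43) recv 98: fwd
After round 1: 2 messages still in flight

Answer: 2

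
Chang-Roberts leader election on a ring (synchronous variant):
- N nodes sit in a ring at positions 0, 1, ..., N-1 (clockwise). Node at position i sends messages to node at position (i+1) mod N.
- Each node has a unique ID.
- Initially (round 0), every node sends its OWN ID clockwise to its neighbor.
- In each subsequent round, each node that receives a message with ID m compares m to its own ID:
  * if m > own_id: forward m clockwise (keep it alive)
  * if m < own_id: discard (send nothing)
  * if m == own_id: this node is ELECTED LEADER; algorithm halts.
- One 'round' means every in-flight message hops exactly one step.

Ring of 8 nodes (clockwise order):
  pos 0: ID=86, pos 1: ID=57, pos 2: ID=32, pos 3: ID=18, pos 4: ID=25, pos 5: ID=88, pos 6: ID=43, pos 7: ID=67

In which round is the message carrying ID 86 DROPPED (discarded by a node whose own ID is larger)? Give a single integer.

Answer: 5

Derivation:
Round 1: pos1(id57) recv 86: fwd; pos2(id32) recv 57: fwd; pos3(id18) recv 32: fwd; pos4(id25) recv 18: drop; pos5(id88) recv 25: drop; pos6(id43) recv 88: fwd; pos7(id67) recv 43: drop; pos0(id86) recv 67: drop
Round 2: pos2(id32) recv 86: fwd; pos3(id18) recv 57: fwd; pos4(id25) recv 32: fwd; pos7(id67) recv 88: fwd
Round 3: pos3(id18) recv 86: fwd; pos4(id25) recv 57: fwd; pos5(id88) recv 32: drop; pos0(id86) recv 88: fwd
Round 4: pos4(id25) recv 86: fwd; pos5(id88) recv 57: drop; pos1(id57) recv 88: fwd
Round 5: pos5(id88) recv 86: drop; pos2(id32) recv 88: fwd
Round 6: pos3(id18) recv 88: fwd
Round 7: pos4(id25) recv 88: fwd
Round 8: pos5(id88) recv 88: ELECTED
Message ID 86 originates at pos 0; dropped at pos 5 in round 5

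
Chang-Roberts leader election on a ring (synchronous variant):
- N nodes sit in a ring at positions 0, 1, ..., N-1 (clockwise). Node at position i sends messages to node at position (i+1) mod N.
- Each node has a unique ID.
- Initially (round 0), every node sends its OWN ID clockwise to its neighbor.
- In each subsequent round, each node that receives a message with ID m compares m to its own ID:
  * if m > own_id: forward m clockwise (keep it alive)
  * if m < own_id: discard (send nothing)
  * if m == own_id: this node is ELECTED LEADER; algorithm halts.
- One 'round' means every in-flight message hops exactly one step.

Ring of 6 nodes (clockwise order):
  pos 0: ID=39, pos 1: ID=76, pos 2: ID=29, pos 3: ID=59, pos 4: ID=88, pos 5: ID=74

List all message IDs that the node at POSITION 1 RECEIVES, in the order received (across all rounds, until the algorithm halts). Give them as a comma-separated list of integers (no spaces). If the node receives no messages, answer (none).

Answer: 39,74,88

Derivation:
Round 1: pos1(id76) recv 39: drop; pos2(id29) recv 76: fwd; pos3(id59) recv 29: drop; pos4(id88) recv 59: drop; pos5(id74) recv 88: fwd; pos0(id39) recv 74: fwd
Round 2: pos3(id59) recv 76: fwd; pos0(id39) recv 88: fwd; pos1(id76) recv 74: drop
Round 3: pos4(id88) recv 76: drop; pos1(id76) recv 88: fwd
Round 4: pos2(id29) recv 88: fwd
Round 5: pos3(id59) recv 88: fwd
Round 6: pos4(id88) recv 88: ELECTED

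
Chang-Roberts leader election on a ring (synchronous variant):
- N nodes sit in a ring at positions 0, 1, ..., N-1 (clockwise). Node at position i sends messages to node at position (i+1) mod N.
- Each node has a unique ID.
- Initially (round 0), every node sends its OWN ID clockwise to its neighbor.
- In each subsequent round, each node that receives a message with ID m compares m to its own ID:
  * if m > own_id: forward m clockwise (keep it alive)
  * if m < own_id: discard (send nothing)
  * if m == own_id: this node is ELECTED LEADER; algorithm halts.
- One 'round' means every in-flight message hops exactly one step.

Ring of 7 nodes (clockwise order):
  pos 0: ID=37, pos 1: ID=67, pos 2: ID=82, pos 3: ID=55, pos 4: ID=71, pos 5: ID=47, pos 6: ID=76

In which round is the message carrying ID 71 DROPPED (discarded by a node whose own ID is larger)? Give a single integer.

Answer: 2

Derivation:
Round 1: pos1(id67) recv 37: drop; pos2(id82) recv 67: drop; pos3(id55) recv 82: fwd; pos4(id71) recv 55: drop; pos5(id47) recv 71: fwd; pos6(id76) recv 47: drop; pos0(id37) recv 76: fwd
Round 2: pos4(id71) recv 82: fwd; pos6(id76) recv 71: drop; pos1(id67) recv 76: fwd
Round 3: pos5(id47) recv 82: fwd; pos2(id82) recv 76: drop
Round 4: pos6(id76) recv 82: fwd
Round 5: pos0(id37) recv 82: fwd
Round 6: pos1(id67) recv 82: fwd
Round 7: pos2(id82) recv 82: ELECTED
Message ID 71 originates at pos 4; dropped at pos 6 in round 2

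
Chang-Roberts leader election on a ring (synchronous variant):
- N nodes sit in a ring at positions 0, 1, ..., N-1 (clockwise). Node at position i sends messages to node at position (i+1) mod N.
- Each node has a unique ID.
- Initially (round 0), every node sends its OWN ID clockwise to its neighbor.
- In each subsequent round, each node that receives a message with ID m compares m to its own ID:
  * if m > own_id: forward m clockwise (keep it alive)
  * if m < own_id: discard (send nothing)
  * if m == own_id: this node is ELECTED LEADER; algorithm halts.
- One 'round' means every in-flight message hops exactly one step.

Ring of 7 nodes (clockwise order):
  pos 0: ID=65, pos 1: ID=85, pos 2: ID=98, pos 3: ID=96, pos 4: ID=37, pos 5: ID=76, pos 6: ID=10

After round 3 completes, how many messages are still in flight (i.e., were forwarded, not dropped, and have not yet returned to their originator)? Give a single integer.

Answer: 2

Derivation:
Round 1: pos1(id85) recv 65: drop; pos2(id98) recv 85: drop; pos3(id96) recv 98: fwd; pos4(id37) recv 96: fwd; pos5(id76) recv 37: drop; pos6(id10) recv 76: fwd; pos0(id65) recv 10: drop
Round 2: pos4(id37) recv 98: fwd; pos5(id76) recv 96: fwd; pos0(id65) recv 76: fwd
Round 3: pos5(id76) recv 98: fwd; pos6(id10) recv 96: fwd; pos1(id85) recv 76: drop
After round 3: 2 messages still in flight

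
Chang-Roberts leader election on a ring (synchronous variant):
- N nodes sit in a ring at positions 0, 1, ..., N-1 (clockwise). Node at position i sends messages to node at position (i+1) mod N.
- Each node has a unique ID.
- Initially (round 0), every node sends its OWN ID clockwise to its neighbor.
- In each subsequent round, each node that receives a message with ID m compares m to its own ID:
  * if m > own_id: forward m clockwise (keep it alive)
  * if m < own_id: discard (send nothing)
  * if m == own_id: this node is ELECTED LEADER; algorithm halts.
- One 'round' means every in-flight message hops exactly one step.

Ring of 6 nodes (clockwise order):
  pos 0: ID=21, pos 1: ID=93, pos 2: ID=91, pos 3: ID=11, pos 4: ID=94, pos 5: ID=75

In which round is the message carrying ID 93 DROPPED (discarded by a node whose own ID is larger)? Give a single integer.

Round 1: pos1(id93) recv 21: drop; pos2(id91) recv 93: fwd; pos3(id11) recv 91: fwd; pos4(id94) recv 11: drop; pos5(id75) recv 94: fwd; pos0(id21) recv 75: fwd
Round 2: pos3(id11) recv 93: fwd; pos4(id94) recv 91: drop; pos0(id21) recv 94: fwd; pos1(id93) recv 75: drop
Round 3: pos4(id94) recv 93: drop; pos1(id93) recv 94: fwd
Round 4: pos2(id91) recv 94: fwd
Round 5: pos3(id11) recv 94: fwd
Round 6: pos4(id94) recv 94: ELECTED
Message ID 93 originates at pos 1; dropped at pos 4 in round 3

Answer: 3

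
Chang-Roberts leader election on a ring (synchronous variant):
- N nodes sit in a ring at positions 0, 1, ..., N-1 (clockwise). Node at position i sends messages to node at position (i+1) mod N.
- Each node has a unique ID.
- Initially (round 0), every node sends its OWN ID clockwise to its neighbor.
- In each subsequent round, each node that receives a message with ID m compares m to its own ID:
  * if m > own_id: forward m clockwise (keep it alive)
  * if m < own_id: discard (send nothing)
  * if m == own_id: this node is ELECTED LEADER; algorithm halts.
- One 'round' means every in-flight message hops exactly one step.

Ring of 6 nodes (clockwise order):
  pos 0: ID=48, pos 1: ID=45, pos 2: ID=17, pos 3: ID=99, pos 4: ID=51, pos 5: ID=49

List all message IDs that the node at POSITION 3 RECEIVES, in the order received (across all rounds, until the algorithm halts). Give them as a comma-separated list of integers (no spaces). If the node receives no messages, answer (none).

Answer: 17,45,48,49,51,99

Derivation:
Round 1: pos1(id45) recv 48: fwd; pos2(id17) recv 45: fwd; pos3(id99) recv 17: drop; pos4(id51) recv 99: fwd; pos5(id49) recv 51: fwd; pos0(id48) recv 49: fwd
Round 2: pos2(id17) recv 48: fwd; pos3(id99) recv 45: drop; pos5(id49) recv 99: fwd; pos0(id48) recv 51: fwd; pos1(id45) recv 49: fwd
Round 3: pos3(id99) recv 48: drop; pos0(id48) recv 99: fwd; pos1(id45) recv 51: fwd; pos2(id17) recv 49: fwd
Round 4: pos1(id45) recv 99: fwd; pos2(id17) recv 51: fwd; pos3(id99) recv 49: drop
Round 5: pos2(id17) recv 99: fwd; pos3(id99) recv 51: drop
Round 6: pos3(id99) recv 99: ELECTED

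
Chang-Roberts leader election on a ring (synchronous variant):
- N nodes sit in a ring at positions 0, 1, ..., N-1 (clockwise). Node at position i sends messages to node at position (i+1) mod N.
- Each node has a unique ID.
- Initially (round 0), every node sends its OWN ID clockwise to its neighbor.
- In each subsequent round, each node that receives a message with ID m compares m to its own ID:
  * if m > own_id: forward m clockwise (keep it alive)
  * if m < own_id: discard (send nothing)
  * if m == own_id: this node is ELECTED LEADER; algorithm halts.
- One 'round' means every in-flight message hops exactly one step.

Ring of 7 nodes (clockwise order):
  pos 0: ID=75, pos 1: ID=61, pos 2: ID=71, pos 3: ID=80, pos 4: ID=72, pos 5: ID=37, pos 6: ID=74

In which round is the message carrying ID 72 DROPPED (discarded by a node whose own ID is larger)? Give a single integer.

Round 1: pos1(id61) recv 75: fwd; pos2(id71) recv 61: drop; pos3(id80) recv 71: drop; pos4(id72) recv 80: fwd; pos5(id37) recv 72: fwd; pos6(id74) recv 37: drop; pos0(id75) recv 74: drop
Round 2: pos2(id71) recv 75: fwd; pos5(id37) recv 80: fwd; pos6(id74) recv 72: drop
Round 3: pos3(id80) recv 75: drop; pos6(id74) recv 80: fwd
Round 4: pos0(id75) recv 80: fwd
Round 5: pos1(id61) recv 80: fwd
Round 6: pos2(id71) recv 80: fwd
Round 7: pos3(id80) recv 80: ELECTED
Message ID 72 originates at pos 4; dropped at pos 6 in round 2

Answer: 2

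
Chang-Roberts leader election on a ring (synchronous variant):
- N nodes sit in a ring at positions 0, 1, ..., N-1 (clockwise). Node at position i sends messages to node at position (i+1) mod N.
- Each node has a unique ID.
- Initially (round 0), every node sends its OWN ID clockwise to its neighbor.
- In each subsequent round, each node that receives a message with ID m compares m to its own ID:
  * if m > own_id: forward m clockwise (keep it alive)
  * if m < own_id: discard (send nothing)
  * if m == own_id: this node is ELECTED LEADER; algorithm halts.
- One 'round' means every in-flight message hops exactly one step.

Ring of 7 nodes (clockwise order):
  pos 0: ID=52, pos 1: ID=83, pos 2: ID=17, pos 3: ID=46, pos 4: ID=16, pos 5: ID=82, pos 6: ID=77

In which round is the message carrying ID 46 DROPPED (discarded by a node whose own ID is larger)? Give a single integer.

Round 1: pos1(id83) recv 52: drop; pos2(id17) recv 83: fwd; pos3(id46) recv 17: drop; pos4(id16) recv 46: fwd; pos5(id82) recv 16: drop; pos6(id77) recv 82: fwd; pos0(id52) recv 77: fwd
Round 2: pos3(id46) recv 83: fwd; pos5(id82) recv 46: drop; pos0(id52) recv 82: fwd; pos1(id83) recv 77: drop
Round 3: pos4(id16) recv 83: fwd; pos1(id83) recv 82: drop
Round 4: pos5(id82) recv 83: fwd
Round 5: pos6(id77) recv 83: fwd
Round 6: pos0(id52) recv 83: fwd
Round 7: pos1(id83) recv 83: ELECTED
Message ID 46 originates at pos 3; dropped at pos 5 in round 2

Answer: 2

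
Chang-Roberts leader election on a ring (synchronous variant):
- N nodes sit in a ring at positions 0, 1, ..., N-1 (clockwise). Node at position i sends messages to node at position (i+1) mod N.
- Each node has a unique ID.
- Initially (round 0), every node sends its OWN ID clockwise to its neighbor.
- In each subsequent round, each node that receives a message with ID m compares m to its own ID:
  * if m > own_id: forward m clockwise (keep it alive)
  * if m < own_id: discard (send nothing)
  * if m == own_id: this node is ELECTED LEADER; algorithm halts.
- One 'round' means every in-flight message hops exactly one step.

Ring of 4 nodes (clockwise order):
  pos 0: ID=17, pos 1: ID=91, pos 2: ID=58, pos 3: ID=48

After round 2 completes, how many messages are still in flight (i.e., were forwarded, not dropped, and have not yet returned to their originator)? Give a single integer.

Answer: 2

Derivation:
Round 1: pos1(id91) recv 17: drop; pos2(id58) recv 91: fwd; pos3(id48) recv 58: fwd; pos0(id17) recv 48: fwd
Round 2: pos3(id48) recv 91: fwd; pos0(id17) recv 58: fwd; pos1(id91) recv 48: drop
After round 2: 2 messages still in flight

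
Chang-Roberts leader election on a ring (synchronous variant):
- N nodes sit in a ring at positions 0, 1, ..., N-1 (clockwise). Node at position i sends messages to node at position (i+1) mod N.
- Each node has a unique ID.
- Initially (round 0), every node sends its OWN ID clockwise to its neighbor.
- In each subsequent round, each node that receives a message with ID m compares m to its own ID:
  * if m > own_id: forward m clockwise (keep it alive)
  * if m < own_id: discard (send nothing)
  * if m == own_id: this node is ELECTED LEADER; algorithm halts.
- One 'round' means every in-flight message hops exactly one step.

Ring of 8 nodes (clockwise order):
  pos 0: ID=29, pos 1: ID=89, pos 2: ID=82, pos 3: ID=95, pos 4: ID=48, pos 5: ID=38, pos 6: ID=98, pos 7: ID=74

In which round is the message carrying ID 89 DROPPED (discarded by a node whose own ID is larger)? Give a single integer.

Round 1: pos1(id89) recv 29: drop; pos2(id82) recv 89: fwd; pos3(id95) recv 82: drop; pos4(id48) recv 95: fwd; pos5(id38) recv 48: fwd; pos6(id98) recv 38: drop; pos7(id74) recv 98: fwd; pos0(id29) recv 74: fwd
Round 2: pos3(id95) recv 89: drop; pos5(id38) recv 95: fwd; pos6(id98) recv 48: drop; pos0(id29) recv 98: fwd; pos1(id89) recv 74: drop
Round 3: pos6(id98) recv 95: drop; pos1(id89) recv 98: fwd
Round 4: pos2(id82) recv 98: fwd
Round 5: pos3(id95) recv 98: fwd
Round 6: pos4(id48) recv 98: fwd
Round 7: pos5(id38) recv 98: fwd
Round 8: pos6(id98) recv 98: ELECTED
Message ID 89 originates at pos 1; dropped at pos 3 in round 2

Answer: 2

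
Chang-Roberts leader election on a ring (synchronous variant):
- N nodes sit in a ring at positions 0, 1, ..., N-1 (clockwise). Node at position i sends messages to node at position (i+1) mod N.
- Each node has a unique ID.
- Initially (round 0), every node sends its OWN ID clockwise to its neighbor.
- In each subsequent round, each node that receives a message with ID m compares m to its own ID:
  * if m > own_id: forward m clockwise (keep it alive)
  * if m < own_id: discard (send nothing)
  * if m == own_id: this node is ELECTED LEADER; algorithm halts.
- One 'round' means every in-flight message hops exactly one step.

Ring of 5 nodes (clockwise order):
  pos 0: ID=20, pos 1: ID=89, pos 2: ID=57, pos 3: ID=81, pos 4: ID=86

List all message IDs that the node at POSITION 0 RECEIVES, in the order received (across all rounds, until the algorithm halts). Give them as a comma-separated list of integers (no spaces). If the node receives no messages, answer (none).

Answer: 86,89

Derivation:
Round 1: pos1(id89) recv 20: drop; pos2(id57) recv 89: fwd; pos3(id81) recv 57: drop; pos4(id86) recv 81: drop; pos0(id20) recv 86: fwd
Round 2: pos3(id81) recv 89: fwd; pos1(id89) recv 86: drop
Round 3: pos4(id86) recv 89: fwd
Round 4: pos0(id20) recv 89: fwd
Round 5: pos1(id89) recv 89: ELECTED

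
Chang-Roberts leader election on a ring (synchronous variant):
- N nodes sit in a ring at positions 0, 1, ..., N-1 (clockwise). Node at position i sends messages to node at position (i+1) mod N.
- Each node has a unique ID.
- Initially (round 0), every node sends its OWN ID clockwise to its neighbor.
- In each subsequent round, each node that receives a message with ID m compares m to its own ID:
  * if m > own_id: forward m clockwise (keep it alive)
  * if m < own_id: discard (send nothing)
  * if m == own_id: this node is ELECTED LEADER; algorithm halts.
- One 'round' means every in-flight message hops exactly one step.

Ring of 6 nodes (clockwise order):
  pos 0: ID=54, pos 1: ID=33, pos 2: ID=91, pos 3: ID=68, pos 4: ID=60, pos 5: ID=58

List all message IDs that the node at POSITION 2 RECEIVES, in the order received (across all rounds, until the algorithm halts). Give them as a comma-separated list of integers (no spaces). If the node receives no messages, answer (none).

Answer: 33,54,58,60,68,91

Derivation:
Round 1: pos1(id33) recv 54: fwd; pos2(id91) recv 33: drop; pos3(id68) recv 91: fwd; pos4(id60) recv 68: fwd; pos5(id58) recv 60: fwd; pos0(id54) recv 58: fwd
Round 2: pos2(id91) recv 54: drop; pos4(id60) recv 91: fwd; pos5(id58) recv 68: fwd; pos0(id54) recv 60: fwd; pos1(id33) recv 58: fwd
Round 3: pos5(id58) recv 91: fwd; pos0(id54) recv 68: fwd; pos1(id33) recv 60: fwd; pos2(id91) recv 58: drop
Round 4: pos0(id54) recv 91: fwd; pos1(id33) recv 68: fwd; pos2(id91) recv 60: drop
Round 5: pos1(id33) recv 91: fwd; pos2(id91) recv 68: drop
Round 6: pos2(id91) recv 91: ELECTED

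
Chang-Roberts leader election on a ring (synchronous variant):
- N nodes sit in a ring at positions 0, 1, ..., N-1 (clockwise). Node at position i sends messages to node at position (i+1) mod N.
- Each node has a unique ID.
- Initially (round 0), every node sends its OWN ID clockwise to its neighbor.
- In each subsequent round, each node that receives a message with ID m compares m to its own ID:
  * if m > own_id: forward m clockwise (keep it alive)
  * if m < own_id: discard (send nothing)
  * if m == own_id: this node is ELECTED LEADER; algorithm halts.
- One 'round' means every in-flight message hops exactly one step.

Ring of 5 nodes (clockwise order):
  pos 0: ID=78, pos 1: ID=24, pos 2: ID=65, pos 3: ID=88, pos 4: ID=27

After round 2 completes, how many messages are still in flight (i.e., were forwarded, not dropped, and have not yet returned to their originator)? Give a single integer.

Round 1: pos1(id24) recv 78: fwd; pos2(id65) recv 24: drop; pos3(id88) recv 65: drop; pos4(id27) recv 88: fwd; pos0(id78) recv 27: drop
Round 2: pos2(id65) recv 78: fwd; pos0(id78) recv 88: fwd
After round 2: 2 messages still in flight

Answer: 2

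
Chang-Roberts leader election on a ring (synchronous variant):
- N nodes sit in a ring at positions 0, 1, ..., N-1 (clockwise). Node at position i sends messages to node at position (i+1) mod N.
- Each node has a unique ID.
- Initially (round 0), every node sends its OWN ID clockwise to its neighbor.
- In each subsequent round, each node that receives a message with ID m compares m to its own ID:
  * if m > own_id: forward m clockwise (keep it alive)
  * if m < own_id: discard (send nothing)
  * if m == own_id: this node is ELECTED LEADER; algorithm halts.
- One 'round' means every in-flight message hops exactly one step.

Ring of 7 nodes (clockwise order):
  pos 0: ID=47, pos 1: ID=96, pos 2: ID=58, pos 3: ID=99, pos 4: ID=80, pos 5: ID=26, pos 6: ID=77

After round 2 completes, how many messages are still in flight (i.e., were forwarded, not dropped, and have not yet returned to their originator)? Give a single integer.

Round 1: pos1(id96) recv 47: drop; pos2(id58) recv 96: fwd; pos3(id99) recv 58: drop; pos4(id80) recv 99: fwd; pos5(id26) recv 80: fwd; pos6(id77) recv 26: drop; pos0(id47) recv 77: fwd
Round 2: pos3(id99) recv 96: drop; pos5(id26) recv 99: fwd; pos6(id77) recv 80: fwd; pos1(id96) recv 77: drop
After round 2: 2 messages still in flight

Answer: 2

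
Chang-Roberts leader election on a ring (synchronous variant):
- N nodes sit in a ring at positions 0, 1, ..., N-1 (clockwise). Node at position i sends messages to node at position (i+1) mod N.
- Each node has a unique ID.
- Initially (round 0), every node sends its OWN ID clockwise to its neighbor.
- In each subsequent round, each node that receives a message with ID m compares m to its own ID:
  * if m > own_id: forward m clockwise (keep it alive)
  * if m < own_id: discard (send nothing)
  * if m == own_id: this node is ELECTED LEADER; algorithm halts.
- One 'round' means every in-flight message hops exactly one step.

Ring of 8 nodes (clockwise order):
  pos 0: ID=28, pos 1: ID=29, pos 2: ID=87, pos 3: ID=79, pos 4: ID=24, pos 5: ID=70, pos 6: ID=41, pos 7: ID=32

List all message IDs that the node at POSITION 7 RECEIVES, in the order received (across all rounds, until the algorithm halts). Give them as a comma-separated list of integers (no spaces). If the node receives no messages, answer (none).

Round 1: pos1(id29) recv 28: drop; pos2(id87) recv 29: drop; pos3(id79) recv 87: fwd; pos4(id24) recv 79: fwd; pos5(id70) recv 24: drop; pos6(id41) recv 70: fwd; pos7(id32) recv 41: fwd; pos0(id28) recv 32: fwd
Round 2: pos4(id24) recv 87: fwd; pos5(id70) recv 79: fwd; pos7(id32) recv 70: fwd; pos0(id28) recv 41: fwd; pos1(id29) recv 32: fwd
Round 3: pos5(id70) recv 87: fwd; pos6(id41) recv 79: fwd; pos0(id28) recv 70: fwd; pos1(id29) recv 41: fwd; pos2(id87) recv 32: drop
Round 4: pos6(id41) recv 87: fwd; pos7(id32) recv 79: fwd; pos1(id29) recv 70: fwd; pos2(id87) recv 41: drop
Round 5: pos7(id32) recv 87: fwd; pos0(id28) recv 79: fwd; pos2(id87) recv 70: drop
Round 6: pos0(id28) recv 87: fwd; pos1(id29) recv 79: fwd
Round 7: pos1(id29) recv 87: fwd; pos2(id87) recv 79: drop
Round 8: pos2(id87) recv 87: ELECTED

Answer: 41,70,79,87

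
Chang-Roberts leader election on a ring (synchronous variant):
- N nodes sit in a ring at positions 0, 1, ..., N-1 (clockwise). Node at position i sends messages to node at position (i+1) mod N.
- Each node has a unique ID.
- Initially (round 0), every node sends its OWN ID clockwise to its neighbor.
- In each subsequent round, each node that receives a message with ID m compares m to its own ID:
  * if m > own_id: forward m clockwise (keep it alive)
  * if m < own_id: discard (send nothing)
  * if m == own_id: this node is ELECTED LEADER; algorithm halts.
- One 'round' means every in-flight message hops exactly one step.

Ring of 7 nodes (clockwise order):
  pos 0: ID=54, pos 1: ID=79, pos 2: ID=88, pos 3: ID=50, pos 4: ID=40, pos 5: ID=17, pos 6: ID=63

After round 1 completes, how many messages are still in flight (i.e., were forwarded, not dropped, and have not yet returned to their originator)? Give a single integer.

Answer: 4

Derivation:
Round 1: pos1(id79) recv 54: drop; pos2(id88) recv 79: drop; pos3(id50) recv 88: fwd; pos4(id40) recv 50: fwd; pos5(id17) recv 40: fwd; pos6(id63) recv 17: drop; pos0(id54) recv 63: fwd
After round 1: 4 messages still in flight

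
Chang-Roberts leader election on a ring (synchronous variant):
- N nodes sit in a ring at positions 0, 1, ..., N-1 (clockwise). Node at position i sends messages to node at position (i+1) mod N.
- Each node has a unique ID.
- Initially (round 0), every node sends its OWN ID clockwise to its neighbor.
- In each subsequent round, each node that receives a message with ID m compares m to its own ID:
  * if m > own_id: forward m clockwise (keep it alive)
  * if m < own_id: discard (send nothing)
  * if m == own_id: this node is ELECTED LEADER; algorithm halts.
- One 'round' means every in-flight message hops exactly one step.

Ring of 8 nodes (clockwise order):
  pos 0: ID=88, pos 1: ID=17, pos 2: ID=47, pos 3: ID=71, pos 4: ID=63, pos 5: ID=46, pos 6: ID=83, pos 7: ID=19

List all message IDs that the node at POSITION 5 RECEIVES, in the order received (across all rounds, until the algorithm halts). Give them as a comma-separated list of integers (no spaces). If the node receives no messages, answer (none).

Answer: 63,71,88

Derivation:
Round 1: pos1(id17) recv 88: fwd; pos2(id47) recv 17: drop; pos3(id71) recv 47: drop; pos4(id63) recv 71: fwd; pos5(id46) recv 63: fwd; pos6(id83) recv 46: drop; pos7(id19) recv 83: fwd; pos0(id88) recv 19: drop
Round 2: pos2(id47) recv 88: fwd; pos5(id46) recv 71: fwd; pos6(id83) recv 63: drop; pos0(id88) recv 83: drop
Round 3: pos3(id71) recv 88: fwd; pos6(id83) recv 71: drop
Round 4: pos4(id63) recv 88: fwd
Round 5: pos5(id46) recv 88: fwd
Round 6: pos6(id83) recv 88: fwd
Round 7: pos7(id19) recv 88: fwd
Round 8: pos0(id88) recv 88: ELECTED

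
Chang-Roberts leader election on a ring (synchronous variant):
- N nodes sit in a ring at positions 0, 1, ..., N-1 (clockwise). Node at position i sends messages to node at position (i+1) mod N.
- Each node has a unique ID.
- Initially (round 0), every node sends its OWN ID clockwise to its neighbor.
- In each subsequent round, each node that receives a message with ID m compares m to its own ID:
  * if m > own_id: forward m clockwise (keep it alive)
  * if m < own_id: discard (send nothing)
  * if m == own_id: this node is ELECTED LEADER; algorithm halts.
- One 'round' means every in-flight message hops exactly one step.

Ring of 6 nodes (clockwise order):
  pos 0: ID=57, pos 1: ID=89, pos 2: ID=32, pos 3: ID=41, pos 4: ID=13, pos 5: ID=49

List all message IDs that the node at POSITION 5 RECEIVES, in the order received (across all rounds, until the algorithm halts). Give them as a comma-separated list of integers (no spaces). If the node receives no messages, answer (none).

Round 1: pos1(id89) recv 57: drop; pos2(id32) recv 89: fwd; pos3(id41) recv 32: drop; pos4(id13) recv 41: fwd; pos5(id49) recv 13: drop; pos0(id57) recv 49: drop
Round 2: pos3(id41) recv 89: fwd; pos5(id49) recv 41: drop
Round 3: pos4(id13) recv 89: fwd
Round 4: pos5(id49) recv 89: fwd
Round 5: pos0(id57) recv 89: fwd
Round 6: pos1(id89) recv 89: ELECTED

Answer: 13,41,89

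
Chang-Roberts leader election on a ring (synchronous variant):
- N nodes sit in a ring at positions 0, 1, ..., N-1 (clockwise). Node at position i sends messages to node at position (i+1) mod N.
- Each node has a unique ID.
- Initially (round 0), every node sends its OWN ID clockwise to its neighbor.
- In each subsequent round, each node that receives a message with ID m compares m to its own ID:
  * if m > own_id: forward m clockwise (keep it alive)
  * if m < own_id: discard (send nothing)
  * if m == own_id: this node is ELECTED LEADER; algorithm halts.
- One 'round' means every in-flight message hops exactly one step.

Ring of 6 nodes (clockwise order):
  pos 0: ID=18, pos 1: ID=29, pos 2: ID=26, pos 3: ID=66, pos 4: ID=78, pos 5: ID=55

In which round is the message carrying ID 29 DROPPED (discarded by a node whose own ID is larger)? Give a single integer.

Answer: 2

Derivation:
Round 1: pos1(id29) recv 18: drop; pos2(id26) recv 29: fwd; pos3(id66) recv 26: drop; pos4(id78) recv 66: drop; pos5(id55) recv 78: fwd; pos0(id18) recv 55: fwd
Round 2: pos3(id66) recv 29: drop; pos0(id18) recv 78: fwd; pos1(id29) recv 55: fwd
Round 3: pos1(id29) recv 78: fwd; pos2(id26) recv 55: fwd
Round 4: pos2(id26) recv 78: fwd; pos3(id66) recv 55: drop
Round 5: pos3(id66) recv 78: fwd
Round 6: pos4(id78) recv 78: ELECTED
Message ID 29 originates at pos 1; dropped at pos 3 in round 2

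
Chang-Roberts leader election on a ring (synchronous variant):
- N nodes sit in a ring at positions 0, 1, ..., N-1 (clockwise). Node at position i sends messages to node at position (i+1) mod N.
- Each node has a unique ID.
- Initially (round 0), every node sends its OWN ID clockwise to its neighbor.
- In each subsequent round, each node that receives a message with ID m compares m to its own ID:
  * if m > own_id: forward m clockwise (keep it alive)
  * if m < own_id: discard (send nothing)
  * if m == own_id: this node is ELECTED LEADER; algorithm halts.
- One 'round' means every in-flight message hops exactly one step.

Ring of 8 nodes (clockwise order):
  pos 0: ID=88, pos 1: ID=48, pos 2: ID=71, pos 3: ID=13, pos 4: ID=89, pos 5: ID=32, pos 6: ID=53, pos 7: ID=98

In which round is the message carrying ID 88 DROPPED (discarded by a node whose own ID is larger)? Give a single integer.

Round 1: pos1(id48) recv 88: fwd; pos2(id71) recv 48: drop; pos3(id13) recv 71: fwd; pos4(id89) recv 13: drop; pos5(id32) recv 89: fwd; pos6(id53) recv 32: drop; pos7(id98) recv 53: drop; pos0(id88) recv 98: fwd
Round 2: pos2(id71) recv 88: fwd; pos4(id89) recv 71: drop; pos6(id53) recv 89: fwd; pos1(id48) recv 98: fwd
Round 3: pos3(id13) recv 88: fwd; pos7(id98) recv 89: drop; pos2(id71) recv 98: fwd
Round 4: pos4(id89) recv 88: drop; pos3(id13) recv 98: fwd
Round 5: pos4(id89) recv 98: fwd
Round 6: pos5(id32) recv 98: fwd
Round 7: pos6(id53) recv 98: fwd
Round 8: pos7(id98) recv 98: ELECTED
Message ID 88 originates at pos 0; dropped at pos 4 in round 4

Answer: 4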